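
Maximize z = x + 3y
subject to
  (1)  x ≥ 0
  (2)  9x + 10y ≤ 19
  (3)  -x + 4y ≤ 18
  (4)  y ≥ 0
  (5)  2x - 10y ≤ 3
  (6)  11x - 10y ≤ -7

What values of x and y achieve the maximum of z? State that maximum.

x = 0, y = 19/10, maximum z = 57/10

Feasible corners and z = x + 3y:
  (0, 19/10) → z = 57/10
  (0, 7/10) → z = 21/10
  (3/5, 34/25) → z = 117/25

The optimum lies where x = 0 and 9x + 10y = 19.
Solving simultaneously gives x = 0, y = 19/10.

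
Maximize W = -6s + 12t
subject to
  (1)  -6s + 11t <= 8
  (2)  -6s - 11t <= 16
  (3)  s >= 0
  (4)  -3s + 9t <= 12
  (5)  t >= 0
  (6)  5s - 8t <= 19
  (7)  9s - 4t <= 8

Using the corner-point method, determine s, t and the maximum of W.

Feasible corners and W = -6s + 12t:
  (0, 8/11) → W = 96/11
  (8/5, 8/5) → W = 48/5
  (0, 0) → W = 0
  (8/9, 0) → W = -16/3

s = 8/5, t = 8/5, maximum W = 48/5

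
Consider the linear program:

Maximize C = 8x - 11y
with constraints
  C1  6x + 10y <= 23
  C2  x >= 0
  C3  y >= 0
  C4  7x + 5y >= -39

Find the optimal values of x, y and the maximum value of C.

Feasible corners and C = 8x - 11y:
  (0, 23/10) → C = -253/10
  (23/6, 0) → C = 92/3
  (0, 0) → C = 0

x = 23/6, y = 0, maximum C = 92/3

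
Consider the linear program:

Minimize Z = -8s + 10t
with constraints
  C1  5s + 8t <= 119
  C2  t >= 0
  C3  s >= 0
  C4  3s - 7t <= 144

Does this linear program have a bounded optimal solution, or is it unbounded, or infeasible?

Vertices and Z = -8s + 10t:
  (119/5, 0) → Z = -952/5
  (0, 119/8) → Z = 595/4
  (0, 0) → Z = 0
The feasible region has finitely many vertices and no improving ray; the minimum is -952/5 at (119/5, 0).

bounded optimum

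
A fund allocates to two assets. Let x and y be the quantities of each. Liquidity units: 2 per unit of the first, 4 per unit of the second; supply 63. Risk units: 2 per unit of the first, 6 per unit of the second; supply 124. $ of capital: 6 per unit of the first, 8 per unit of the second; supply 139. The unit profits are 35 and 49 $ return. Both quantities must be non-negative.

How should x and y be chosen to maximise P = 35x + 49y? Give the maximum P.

x = 13/2, y = 25/2, maximum P = 840

Corner points and P = 35x + 49y:
  (0, 0) → P = 0
  (0, 63/4) → P = 3087/4
  (139/6, 0) → P = 4865/6
  (13/2, 25/2) → P = 840

The binding constraints are 2x + 4y = 63 and 6x + 8y = 139.
Solving simultaneously gives x = 13/2, y = 25/2.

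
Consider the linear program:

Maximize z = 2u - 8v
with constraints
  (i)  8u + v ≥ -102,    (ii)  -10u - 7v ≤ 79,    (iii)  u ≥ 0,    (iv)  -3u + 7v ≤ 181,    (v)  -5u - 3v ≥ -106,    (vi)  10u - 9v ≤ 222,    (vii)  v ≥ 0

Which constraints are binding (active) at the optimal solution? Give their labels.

Corner points and z = 2u - 8v:
  (0, 181/7) → z = -1448/7
  (0, 0) → z = 0
  (199/44, 1223/44) → z = -4693/22
  (106/5, 0) → z = 212/5

The maximum is at (106/5, 0). Substituting into each constraint, equality holds for (v) and (vii); the remaining constraints have slack.

(v) and (vii)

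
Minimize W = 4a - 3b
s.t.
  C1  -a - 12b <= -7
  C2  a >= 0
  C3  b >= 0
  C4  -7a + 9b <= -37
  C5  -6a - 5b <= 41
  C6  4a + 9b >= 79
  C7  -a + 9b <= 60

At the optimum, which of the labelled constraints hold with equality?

C4 and C6

Extreme points and W = 4a - 3b:
  (79/4, 0) → W = 79
  (116/11, 45/11) → W = 329/11
  (97/6, 457/54) → W = 707/18
The feasible region is unbounded (it extends along (1, 0), (9, 1)), but W strictly increases along every unbounded feasible direction, so there is no improving ray and the minimum is attained at a vertex.

The minimum is at (116/11, 45/11). Substituting into each constraint, equality holds for C4 and C6; the remaining constraints have slack.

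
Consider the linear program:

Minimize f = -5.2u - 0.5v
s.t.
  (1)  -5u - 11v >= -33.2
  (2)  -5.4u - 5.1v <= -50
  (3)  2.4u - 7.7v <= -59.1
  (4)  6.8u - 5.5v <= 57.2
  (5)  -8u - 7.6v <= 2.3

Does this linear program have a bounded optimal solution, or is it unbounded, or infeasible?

infeasible

The boundaries -5.4u - 5.1v = -50 and 2.4u - 7.7v = -59.1 meet at (643/414, 563/69), but that point violates -5u - 11v ≥ -33.2. Every candidate vertex is excluded by some other constraint, so the feasible region is empty.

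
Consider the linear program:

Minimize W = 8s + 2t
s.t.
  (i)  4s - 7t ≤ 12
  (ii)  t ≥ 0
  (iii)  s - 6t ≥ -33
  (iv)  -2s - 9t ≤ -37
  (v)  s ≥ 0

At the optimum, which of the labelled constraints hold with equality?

(iv) and (v)

Feasible corners and W = 8s + 2t:
  (303/17, 144/17) → W = 2712/17
  (367/50, 62/25) → W = 1592/25
  (0, 11/2) → W = 11
  (0, 37/9) → W = 74/9

The minimum is at (0, 37/9). Substituting into each constraint, equality holds for (iv) and (v); the remaining constraints have slack.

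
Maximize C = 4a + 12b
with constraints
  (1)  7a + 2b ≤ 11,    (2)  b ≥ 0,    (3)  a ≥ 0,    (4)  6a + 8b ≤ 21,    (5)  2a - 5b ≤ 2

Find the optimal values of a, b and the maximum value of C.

Feasible corners and C = 4a + 12b:
  (23/22, 81/44) → C = 289/11
  (59/39, 8/39) → C = 332/39
  (0, 0) → C = 0
  (1, 0) → C = 4
  (0, 21/8) → C = 63/2

a = 0, b = 21/8, maximum C = 63/2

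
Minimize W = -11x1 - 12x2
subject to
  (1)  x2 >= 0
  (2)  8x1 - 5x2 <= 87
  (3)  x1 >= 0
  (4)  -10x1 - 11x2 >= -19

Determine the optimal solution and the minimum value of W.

x1 = 19/10, x2 = 0, minimum W = -209/10

Extreme points and W = -11x1 - 12x2:
  (0, 0) → W = 0
  (19/10, 0) → W = -209/10
  (0, 19/11) → W = -228/11

The binding constraints are x2 = 0 and -10x1 - 11x2 = -19.
Solving simultaneously gives x1 = 19/10, x2 = 0.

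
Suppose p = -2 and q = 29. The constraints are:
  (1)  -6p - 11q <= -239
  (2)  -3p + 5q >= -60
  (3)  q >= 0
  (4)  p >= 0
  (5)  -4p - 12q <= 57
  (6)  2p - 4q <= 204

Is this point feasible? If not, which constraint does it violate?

Constraint (4): p = -2, which is not ≥ 0. All other constraints are satisfied.

not feasible — violates (4)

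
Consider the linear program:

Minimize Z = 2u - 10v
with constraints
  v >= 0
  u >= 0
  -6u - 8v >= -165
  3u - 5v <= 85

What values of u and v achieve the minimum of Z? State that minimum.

u = 0, v = 165/8, minimum Z = -825/4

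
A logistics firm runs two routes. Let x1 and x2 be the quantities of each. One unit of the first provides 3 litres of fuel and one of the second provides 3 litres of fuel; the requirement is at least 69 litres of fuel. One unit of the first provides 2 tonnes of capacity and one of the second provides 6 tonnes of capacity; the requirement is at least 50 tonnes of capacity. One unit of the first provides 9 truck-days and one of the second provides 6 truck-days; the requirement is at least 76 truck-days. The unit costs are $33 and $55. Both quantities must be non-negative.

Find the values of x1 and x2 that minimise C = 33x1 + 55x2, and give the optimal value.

Vertices and C = 33x1 + 55x2:
  (0, 23) → C = 1265
  (25, 0) → C = 825
  (22, 1) → C = 781
The feasible region is unbounded (it extends along (0, 1), (1, 0)), but C strictly increases along every unbounded feasible direction, so there is no improving ray and the minimum is attained at a vertex.

The binding constraints are 3x1 + 3x2 = 69 and 2x1 + 6x2 = 50.
Solving simultaneously gives x1 = 22, x2 = 1.

x1 = 22, x2 = 1, minimum C = 781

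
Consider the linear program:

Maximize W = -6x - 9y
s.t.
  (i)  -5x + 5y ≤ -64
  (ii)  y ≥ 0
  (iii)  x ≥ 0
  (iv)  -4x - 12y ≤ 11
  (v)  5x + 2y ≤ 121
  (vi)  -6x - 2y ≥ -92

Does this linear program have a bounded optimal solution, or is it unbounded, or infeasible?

Vertices and W = -6x - 9y:
  (64/5, 0) → W = -384/5
  (147/10, 19/10) → W = -1053/10
  (46/3, 0) → W = -92
The feasible region has finitely many vertices and no improving ray; the maximum is -384/5 at (64/5, 0).

bounded optimum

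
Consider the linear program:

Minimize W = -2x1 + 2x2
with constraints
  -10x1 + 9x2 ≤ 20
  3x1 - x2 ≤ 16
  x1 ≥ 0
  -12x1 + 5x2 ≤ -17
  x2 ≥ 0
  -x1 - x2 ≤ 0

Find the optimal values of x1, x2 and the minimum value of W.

x1 = 16/3, x2 = 0, minimum W = -32/3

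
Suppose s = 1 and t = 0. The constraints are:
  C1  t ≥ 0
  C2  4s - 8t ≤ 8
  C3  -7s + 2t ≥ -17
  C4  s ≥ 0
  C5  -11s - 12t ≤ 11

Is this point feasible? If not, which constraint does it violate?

C1: 0 ≥ 0 ✓
C2: 4 ≤ 8 ✓
C3: -7 ≥ -17 ✓
C4: 1 ≥ 0 ✓
C5: -11 ≤ 11 ✓

feasible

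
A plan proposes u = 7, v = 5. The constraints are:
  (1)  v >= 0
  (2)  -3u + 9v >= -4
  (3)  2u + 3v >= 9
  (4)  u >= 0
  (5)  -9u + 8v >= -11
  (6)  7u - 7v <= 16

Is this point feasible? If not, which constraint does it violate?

not feasible — violates (5)

Constraint (5): -9u + 8v = -23, which is not ≥ -11. All other constraints are satisfied.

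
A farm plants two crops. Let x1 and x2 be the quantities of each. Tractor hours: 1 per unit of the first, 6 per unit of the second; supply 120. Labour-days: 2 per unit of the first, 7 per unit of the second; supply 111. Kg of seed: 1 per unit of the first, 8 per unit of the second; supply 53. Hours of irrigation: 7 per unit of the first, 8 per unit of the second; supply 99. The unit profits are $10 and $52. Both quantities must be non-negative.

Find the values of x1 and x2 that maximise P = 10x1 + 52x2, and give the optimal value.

x1 = 23/3, x2 = 17/3, maximum P = 1114/3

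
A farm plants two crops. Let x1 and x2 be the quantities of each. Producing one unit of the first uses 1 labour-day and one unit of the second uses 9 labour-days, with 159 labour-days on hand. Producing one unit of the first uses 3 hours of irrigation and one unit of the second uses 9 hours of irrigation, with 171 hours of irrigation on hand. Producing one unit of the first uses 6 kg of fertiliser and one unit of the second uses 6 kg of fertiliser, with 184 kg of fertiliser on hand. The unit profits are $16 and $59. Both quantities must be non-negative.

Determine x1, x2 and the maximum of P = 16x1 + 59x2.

x1 = 6, x2 = 17, maximum P = 1099

Corner points and P = 16x1 + 59x2:
  (0, 0) → P = 0
  (0, 53/3) → P = 3127/3
  (92/3, 0) → P = 1472/3
  (6, 17) → P = 1099
  (35/2, 79/6) → P = 6341/6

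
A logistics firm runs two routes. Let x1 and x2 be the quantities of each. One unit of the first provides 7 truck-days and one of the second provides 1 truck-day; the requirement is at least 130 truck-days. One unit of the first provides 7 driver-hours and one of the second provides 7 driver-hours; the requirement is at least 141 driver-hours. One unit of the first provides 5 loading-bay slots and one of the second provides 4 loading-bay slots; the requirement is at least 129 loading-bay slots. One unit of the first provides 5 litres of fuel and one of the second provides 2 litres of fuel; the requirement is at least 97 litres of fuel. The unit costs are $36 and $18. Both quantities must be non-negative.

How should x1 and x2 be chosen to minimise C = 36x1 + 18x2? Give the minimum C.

x1 = 17, x2 = 11, minimum C = 810

The feasible region is unbounded (it extends along (0, 1), (1, 0)), but C strictly increases along every unbounded feasible direction, so there is no improving ray and the minimum is attained at a vertex.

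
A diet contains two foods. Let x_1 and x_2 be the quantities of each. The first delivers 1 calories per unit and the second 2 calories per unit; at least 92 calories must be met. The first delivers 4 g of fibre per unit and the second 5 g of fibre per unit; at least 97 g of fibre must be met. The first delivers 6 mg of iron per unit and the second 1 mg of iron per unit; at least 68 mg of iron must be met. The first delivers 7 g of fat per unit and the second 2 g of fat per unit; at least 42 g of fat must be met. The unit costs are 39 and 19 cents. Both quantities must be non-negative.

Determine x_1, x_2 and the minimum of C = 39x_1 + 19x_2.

x_1 = 4, x_2 = 44, minimum C = 992

Extreme points and C = 39x_1 + 19x_2:
  (0, 68) → C = 1292
  (92, 0) → C = 3588
  (4, 44) → C = 992
The feasible region is unbounded (it extends along (0, 1), (1, 0)), but C strictly increases along every unbounded feasible direction, so there is no improving ray and the minimum is attained at a vertex.

The optimum lies where x_1 + 2x_2 = 92 and 6x_1 + x_2 = 68.
Solving simultaneously gives x_1 = 4, x_2 = 44.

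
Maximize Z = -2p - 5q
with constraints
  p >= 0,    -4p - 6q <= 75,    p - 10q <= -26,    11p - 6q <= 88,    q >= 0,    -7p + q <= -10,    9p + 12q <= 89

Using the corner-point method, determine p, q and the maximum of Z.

p = 42/23, q = 64/23, maximum Z = -404/23

Extreme points and Z = -2p - 5q:
  (42/23, 64/23) → Z = -404/23
  (17/3, 19/6) → Z = -163/6
  (209/93, 533/93) → Z = -3083/93

The optimum lies where p - 10q = -26 and -7p + q = -10.
Solving simultaneously gives p = 42/23, q = 64/23.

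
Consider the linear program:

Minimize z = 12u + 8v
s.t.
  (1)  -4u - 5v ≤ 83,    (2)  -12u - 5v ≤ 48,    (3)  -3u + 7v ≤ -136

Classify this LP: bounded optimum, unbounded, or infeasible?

Feasible corners and z = 12u + 8v:
  (35/8, -201/10) → z = -1083/10
  (344/99, -592/33) → z = -1120/11
The feasible region has finitely many vertices and no improving ray; the minimum is -1083/10 at (35/8, -201/10).

bounded optimum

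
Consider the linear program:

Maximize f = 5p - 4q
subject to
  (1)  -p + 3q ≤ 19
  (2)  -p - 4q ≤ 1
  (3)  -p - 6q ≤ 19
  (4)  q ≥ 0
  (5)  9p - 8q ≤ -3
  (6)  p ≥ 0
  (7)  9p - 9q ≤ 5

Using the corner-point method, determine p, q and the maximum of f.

Corner points and f = 5p - 4q:
  (143/19, 168/19) → f = 43/19
  (0, 19/3) → f = -76/3
  (0, 3/8) → f = -3/2

The binding constraints are -p + 3q = 19 and 9p - 8q = -3.
Solving simultaneously gives p = 143/19, q = 168/19.

p = 143/19, q = 168/19, maximum f = 43/19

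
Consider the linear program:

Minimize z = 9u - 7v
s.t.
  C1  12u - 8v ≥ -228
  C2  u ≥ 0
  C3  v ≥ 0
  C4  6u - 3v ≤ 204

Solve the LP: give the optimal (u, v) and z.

u = 193, v = 318, minimum z = -489

At the optimal vertex, 12u - 8v = -228 and 6u - 3v = 204.
Solving simultaneously gives u = 193, v = 318.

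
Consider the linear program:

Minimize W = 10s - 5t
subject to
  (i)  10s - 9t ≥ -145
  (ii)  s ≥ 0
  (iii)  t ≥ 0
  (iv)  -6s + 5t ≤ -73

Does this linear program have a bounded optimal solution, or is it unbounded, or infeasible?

bounded optimum

Vertices and W = 10s - 5t:
  (691/2, 400) → W = 1455
  (73/6, 0) → W = 365/3
The feasible region has finitely many vertices and no improving ray; the minimum is 365/3 at (73/6, 0).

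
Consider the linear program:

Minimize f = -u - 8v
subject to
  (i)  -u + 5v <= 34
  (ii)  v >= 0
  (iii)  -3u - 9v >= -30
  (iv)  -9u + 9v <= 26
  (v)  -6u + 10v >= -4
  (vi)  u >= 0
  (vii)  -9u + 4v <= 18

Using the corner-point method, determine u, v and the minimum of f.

Vertices and f = -u - 8v:
  (2/3, 0) → f = -2/3
  (0, 0) → f = 0
  (1/3, 29/9) → f = -235/9
  (4, 2) → f = -20
  (0, 26/9) → f = -208/9

The optimum lies where -3u - 9v = -30 and -9u + 9v = 26.
Solving simultaneously gives u = 1/3, v = 29/9.

u = 1/3, v = 29/9, minimum f = -235/9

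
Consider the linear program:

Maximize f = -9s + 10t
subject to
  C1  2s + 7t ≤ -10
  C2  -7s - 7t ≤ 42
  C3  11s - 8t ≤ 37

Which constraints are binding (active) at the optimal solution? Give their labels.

C1 and C2

Vertices and f = -9s + 10t:
  (-32/5, 2/5) → f = 308/5
  (179/93, -184/93) → f = -3451/93
  (-11/19, -103/19) → f = -49

The maximum is at (-32/5, 2/5). Substituting into each constraint, equality holds for C1 and C2; the remaining constraints have slack.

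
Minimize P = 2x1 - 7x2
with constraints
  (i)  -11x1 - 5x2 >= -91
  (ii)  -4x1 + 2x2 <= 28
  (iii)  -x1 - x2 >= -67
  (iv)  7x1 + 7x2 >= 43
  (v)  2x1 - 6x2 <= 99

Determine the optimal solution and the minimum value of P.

x1 = 1, x2 = 16, minimum P = -110

Feasible corners and P = 2x1 - 7x2:
  (1, 16) → P = -110
  (211/21, -82/21) → P = 332/7
  (-55/21, 184/21) → P = -466/7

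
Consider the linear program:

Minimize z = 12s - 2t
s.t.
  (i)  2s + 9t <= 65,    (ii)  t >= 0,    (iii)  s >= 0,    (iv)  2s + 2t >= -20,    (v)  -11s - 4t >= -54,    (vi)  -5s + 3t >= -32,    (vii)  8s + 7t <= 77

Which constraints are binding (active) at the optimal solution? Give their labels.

(i) and (iii)

Extreme points and z = 12s - 2t:
  (0, 65/9) → z = -130/9
  (226/91, 607/91) → z = 214/13
  (0, 0) → z = 0
  (54/11, 0) → z = 648/11

The minimum is at (0, 65/9). Substituting into each constraint, equality holds for (i) and (iii); the remaining constraints have slack.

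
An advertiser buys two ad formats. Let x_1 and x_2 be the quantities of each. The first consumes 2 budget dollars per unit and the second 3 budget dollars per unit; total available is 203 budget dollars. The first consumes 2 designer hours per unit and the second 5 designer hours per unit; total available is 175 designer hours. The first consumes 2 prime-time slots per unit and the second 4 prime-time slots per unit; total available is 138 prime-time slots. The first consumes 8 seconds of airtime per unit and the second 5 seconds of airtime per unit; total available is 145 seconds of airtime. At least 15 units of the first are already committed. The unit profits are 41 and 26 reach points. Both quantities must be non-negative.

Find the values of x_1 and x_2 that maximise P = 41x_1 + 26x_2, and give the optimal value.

The optimum lies where 8x_1 + 5x_2 = 145 and x_1 = 15.
Solving simultaneously gives x_1 = 15, x_2 = 5.

x_1 = 15, x_2 = 5, maximum P = 745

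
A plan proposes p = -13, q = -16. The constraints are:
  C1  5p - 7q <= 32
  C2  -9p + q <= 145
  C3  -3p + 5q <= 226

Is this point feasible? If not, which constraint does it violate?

not feasible — violates C1

Constraint C1: 5p - 7q = 47, which is not ≤ 32. All other constraints are satisfied.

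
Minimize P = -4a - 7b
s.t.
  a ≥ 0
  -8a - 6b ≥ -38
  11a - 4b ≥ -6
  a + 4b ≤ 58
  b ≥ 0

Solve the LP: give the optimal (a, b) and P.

a = 58/49, b = 233/49, minimum P = -1863/49

Feasible corners and P = -4a - 7b:
  (0, 3/2) → P = -21/2
  (0, 0) → P = 0
  (58/49, 233/49) → P = -1863/49
  (19/4, 0) → P = -19

The binding constraints are -8a - 6b = -38 and 11a - 4b = -6.
Solving simultaneously gives a = 58/49, b = 233/49.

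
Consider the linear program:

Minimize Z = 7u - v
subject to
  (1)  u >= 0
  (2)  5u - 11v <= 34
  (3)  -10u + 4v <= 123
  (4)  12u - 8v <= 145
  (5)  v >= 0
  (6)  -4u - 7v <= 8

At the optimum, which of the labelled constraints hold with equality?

Feasible corners and Z = 7u - v:
  (0, 123/4) → Z = -123/4
  (0, 0) → Z = 0
  (1323/92, 317/92) → Z = 2236/23
  (34/5, 0) → Z = 238/5
The feasible region is unbounded (it extends along (2, 5), (2, 3)), but Z strictly increases along every unbounded feasible direction, so there is no improving ray and the minimum is attained at a vertex.

The minimum is at (0, 123/4). Substituting into each constraint, equality holds for (1) and (3); the remaining constraints have slack.

(1) and (3)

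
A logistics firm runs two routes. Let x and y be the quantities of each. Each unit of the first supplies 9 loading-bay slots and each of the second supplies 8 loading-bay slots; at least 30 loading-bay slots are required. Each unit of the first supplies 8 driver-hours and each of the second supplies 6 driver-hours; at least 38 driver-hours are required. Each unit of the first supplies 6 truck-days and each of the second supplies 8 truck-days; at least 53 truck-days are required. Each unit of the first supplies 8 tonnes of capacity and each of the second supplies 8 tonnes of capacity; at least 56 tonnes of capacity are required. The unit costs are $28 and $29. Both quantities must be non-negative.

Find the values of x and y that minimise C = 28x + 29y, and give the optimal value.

x = 3/2, y = 11/2, minimum C = 403/2

Extreme points and C = 28x + 29y:
  (0, 7) → C = 203
  (53/6, 0) → C = 742/3
  (3/2, 11/2) → C = 403/2
The feasible region is unbounded (it extends along (0, 1), (1, 0)), but C strictly increases along every unbounded feasible direction, so there is no improving ray and the minimum is attained at a vertex.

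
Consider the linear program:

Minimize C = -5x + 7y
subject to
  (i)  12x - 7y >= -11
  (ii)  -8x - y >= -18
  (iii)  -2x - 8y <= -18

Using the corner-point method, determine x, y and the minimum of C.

x = 63/31, y = 54/31, minimum C = 63/31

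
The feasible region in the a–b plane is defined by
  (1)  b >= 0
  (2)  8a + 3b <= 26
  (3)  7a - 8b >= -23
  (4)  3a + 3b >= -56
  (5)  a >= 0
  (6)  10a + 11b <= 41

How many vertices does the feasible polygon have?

5

Pairwise boundary intersections that survive every other constraint:
  (13/4, 0)
  (0, 0)
  (163/58, 34/29)
  (0, 23/8)
  (75/157, 517/157)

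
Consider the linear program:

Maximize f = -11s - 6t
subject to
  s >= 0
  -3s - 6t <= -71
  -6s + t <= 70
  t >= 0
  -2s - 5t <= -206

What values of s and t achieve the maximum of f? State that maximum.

Feasible corners and f = -11s - 6t:
  (0, 70) → f = -420
  (0, 206/5) → f = -1236/5
  (103, 0) → f = -1133
The feasible region is unbounded (it extends along (1, 0), (1, 6)), but f strictly decreases along every unbounded feasible direction, so there is no improving ray and the maximum is attained at a vertex.

s = 0, t = 206/5, maximum f = -1236/5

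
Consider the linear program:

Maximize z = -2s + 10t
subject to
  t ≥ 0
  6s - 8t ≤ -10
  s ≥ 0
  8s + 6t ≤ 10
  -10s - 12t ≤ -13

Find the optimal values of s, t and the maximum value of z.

s = 0, t = 5/3, maximum z = 50/3

The binding constraints are s = 0 and 8s + 6t = 10.
Solving simultaneously gives s = 0, t = 5/3.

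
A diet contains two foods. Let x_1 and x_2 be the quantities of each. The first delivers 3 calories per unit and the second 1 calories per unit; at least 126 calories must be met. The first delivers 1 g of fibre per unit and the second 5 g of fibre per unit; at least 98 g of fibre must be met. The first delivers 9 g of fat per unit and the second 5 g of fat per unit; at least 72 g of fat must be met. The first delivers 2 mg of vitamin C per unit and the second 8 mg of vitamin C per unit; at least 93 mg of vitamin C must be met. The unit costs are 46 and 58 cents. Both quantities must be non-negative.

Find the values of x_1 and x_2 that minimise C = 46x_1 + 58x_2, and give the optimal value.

Extreme points and C = 46x_1 + 58x_2:
  (0, 126) → C = 7308
  (98, 0) → C = 4508
  (38, 12) → C = 2444
The feasible region is unbounded (it extends along (0, 1), (1, 0)), but C strictly increases along every unbounded feasible direction, so there is no improving ray and the minimum is attained at a vertex.

x_1 = 38, x_2 = 12, minimum C = 2444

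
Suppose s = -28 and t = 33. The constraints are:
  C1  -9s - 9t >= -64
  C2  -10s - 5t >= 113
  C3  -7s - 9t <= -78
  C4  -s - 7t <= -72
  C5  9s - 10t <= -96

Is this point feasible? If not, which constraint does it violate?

feasible

C1: -45 ≥ -64 ✓
C2: 115 ≥ 113 ✓
C3: -101 ≤ -78 ✓
C4: -203 ≤ -72 ✓
C5: -582 ≤ -96 ✓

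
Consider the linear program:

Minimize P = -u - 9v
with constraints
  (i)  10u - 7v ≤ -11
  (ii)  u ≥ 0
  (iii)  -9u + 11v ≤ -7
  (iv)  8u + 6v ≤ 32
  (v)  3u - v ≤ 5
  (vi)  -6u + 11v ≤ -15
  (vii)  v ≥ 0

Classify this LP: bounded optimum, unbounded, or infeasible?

The boundaries -6u + 11v = -15 and v = 0 meet at (5/2, 0), but that point violates 10u - 7v ≤ -11. Every candidate vertex is excluded by some other constraint, so the feasible region is empty.

infeasible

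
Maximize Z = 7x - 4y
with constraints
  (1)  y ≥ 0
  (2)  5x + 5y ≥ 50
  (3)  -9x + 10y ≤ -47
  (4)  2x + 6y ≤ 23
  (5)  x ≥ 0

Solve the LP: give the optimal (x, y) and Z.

x = 23/2, y = 0, maximum Z = 161/2

Feasible corners and Z = 7x - 4y:
  (10, 0) → Z = 70
  (23/2, 0) → Z = 161/2
  (37/4, 3/4) → Z = 247/4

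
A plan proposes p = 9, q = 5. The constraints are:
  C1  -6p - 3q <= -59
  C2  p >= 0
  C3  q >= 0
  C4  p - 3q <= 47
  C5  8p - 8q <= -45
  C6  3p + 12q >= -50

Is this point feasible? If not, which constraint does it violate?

not feasible — violates C5

Constraint C5: 8p - 8q = 32, which is not ≤ -45. All other constraints are satisfied.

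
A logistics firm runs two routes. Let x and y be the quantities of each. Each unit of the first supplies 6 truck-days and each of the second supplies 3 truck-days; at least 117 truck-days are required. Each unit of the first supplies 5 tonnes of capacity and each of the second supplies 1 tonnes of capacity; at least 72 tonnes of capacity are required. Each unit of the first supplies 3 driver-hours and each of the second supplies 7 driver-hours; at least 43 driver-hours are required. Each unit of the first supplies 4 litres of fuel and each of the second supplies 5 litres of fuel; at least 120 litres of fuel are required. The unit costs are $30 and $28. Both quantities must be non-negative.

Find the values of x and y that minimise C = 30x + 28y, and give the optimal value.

x = 25/2, y = 14, minimum C = 767

Corner points and C = 30x + 28y:
  (0, 72) → C = 2016
  (30, 0) → C = 900
  (11, 17) → C = 806
  (25/2, 14) → C = 767
The feasible region is unbounded (it extends along (0, 1), (1, 0)), but C strictly increases along every unbounded feasible direction, so there is no improving ray and the minimum is attained at a vertex.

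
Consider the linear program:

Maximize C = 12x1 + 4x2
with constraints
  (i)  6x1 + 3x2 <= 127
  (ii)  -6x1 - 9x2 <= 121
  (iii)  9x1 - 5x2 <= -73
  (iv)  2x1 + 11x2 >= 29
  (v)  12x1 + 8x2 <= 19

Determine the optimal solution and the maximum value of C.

x1 = -163/44, x2 = 349/44, maximum C = -140/11

The feasible region is unbounded (it extends along (-2, 3), (-3, 2)), but C strictly decreases along every unbounded feasible direction, so there is no improving ray and the maximum is attained at a vertex.

At the optimal vertex, 9x1 - 5x2 = -73 and 12x1 + 8x2 = 19.
Solving simultaneously gives x1 = -163/44, x2 = 349/44.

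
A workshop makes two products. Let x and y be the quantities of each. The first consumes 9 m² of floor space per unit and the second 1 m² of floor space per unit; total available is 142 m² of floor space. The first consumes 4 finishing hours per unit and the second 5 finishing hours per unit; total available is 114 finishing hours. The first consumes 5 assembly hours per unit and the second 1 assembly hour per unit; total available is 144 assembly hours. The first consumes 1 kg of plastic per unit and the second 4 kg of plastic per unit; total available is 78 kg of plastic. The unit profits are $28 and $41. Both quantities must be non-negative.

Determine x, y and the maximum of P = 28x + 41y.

Vertices and P = 28x + 41y:
  (0, 0) → P = 0
  (0, 39/2) → P = 1599/2
  (142/9, 0) → P = 3976/9
  (596/41, 458/41) → P = 35466/41
  (6, 18) → P = 906

x = 6, y = 18, maximum P = 906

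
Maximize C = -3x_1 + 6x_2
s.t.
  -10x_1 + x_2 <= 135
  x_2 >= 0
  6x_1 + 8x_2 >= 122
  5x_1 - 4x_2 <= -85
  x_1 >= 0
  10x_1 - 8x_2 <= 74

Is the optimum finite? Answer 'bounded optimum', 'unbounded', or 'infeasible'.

unbounded

From the feasible point (0, 135), moving in the direction (8, 10) keeps every constraint satisfied while C increases without bound.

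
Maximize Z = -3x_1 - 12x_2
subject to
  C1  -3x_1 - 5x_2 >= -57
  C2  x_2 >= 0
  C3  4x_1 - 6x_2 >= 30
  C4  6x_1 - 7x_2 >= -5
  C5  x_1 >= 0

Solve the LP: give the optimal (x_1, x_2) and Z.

x_1 = 15/2, x_2 = 0, maximum Z = -45/2

Extreme points and Z = -3x_1 - 12x_2:
  (19, 0) → Z = -57
  (246/19, 69/19) → Z = -1566/19
  (15/2, 0) → Z = -45/2

The optimum lies where x_2 = 0 and 4x_1 - 6x_2 = 30.
Solving simultaneously gives x_1 = 15/2, x_2 = 0.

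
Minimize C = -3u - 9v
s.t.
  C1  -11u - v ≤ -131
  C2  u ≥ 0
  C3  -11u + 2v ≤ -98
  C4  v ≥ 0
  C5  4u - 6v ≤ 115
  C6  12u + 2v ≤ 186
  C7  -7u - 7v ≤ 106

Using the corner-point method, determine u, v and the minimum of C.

u = 284/23, v = 435/23, minimum C = -4767/23

At the optimal vertex, -11u + 2v = -98 and 12u + 2v = 186.
Solving simultaneously gives u = 284/23, v = 435/23.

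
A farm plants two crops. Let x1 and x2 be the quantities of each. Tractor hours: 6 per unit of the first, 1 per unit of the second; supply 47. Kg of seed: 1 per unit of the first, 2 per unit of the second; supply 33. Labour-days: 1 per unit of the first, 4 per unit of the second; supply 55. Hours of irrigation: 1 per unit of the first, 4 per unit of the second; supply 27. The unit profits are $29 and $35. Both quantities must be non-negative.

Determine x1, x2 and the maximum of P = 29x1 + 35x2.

x1 = 7, x2 = 5, maximum P = 378

Extreme points and P = 29x1 + 35x2:
  (0, 0) → P = 0
  (0, 27/4) → P = 945/4
  (47/6, 0) → P = 1363/6
  (7, 5) → P = 378

The binding constraints are 6x1 + x2 = 47 and x1 + 4x2 = 27.
Solving simultaneously gives x1 = 7, x2 = 5.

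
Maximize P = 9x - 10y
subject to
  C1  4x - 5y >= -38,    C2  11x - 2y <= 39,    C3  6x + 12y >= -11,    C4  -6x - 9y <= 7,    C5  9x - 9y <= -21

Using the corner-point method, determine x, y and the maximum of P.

Vertices and P = 9x - 10y:
  (271/47, 574/47) → P = -3301/47
  (-377/66, 100/33) → P = -5393/66
  (131/27, 194/27) → P = -761/27
  (-28/15, 7/15) → P = -322/15

x = -28/15, y = 7/15, maximum P = -322/15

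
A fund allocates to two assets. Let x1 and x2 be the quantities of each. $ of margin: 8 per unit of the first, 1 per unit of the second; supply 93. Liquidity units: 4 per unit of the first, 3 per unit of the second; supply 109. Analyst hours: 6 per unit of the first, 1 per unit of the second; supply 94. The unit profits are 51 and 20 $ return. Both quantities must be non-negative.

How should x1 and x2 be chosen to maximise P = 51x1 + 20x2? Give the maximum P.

Feasible corners and P = 51x1 + 20x2:
  (0, 0) → P = 0
  (0, 109/3) → P = 2180/3
  (93/8, 0) → P = 4743/8
  (17/2, 25) → P = 1867/2

At the optimal vertex, 8x1 + x2 = 93 and 4x1 + 3x2 = 109.
Solving simultaneously gives x1 = 17/2, x2 = 25.

x1 = 17/2, x2 = 25, maximum P = 1867/2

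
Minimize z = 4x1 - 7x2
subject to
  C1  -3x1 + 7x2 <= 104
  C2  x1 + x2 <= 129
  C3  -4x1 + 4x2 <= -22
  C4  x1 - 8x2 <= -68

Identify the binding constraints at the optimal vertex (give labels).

Vertices and z = 4x1 - 7x2:
  (799/10, 491/10) → z = -241/10
  (285/8, 241/8) → z = -547/8
  (964/9, 197/9) → z = 2477/9
  (16, 21/2) → z = -19/2

The minimum is at (285/8, 241/8). Substituting into each constraint, equality holds for C1 and C3; the remaining constraints have slack.

C1 and C3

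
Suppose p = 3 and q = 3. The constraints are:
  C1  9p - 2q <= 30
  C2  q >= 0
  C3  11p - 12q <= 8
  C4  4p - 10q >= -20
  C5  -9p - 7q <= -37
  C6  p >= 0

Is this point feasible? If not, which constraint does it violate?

C1: 21 ≤ 30 ✓
C2: 3 ≥ 0 ✓
C3: -3 ≤ 8 ✓
C4: -18 ≥ -20 ✓
C5: -48 ≤ -37 ✓
C6: 3 ≥ 0 ✓

feasible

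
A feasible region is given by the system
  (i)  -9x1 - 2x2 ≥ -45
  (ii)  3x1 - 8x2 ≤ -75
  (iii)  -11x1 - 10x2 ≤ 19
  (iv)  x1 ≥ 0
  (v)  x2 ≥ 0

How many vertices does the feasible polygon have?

3

Pairwise boundary intersections that survive every other constraint:
  (35/13, 135/13)
  (0, 45/2)
  (0, 75/8)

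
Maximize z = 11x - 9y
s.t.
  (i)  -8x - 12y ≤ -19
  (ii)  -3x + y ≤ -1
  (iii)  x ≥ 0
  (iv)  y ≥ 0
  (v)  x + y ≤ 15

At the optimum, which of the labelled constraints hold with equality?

(iv) and (v)

Extreme points and z = 11x - 9y:
  (31/44, 49/44) → z = -25/11
  (19/8, 0) → z = 209/8
  (4, 11) → z = -55
  (15, 0) → z = 165

The maximum is at (15, 0). Substituting into each constraint, equality holds for (iv) and (v); the remaining constraints have slack.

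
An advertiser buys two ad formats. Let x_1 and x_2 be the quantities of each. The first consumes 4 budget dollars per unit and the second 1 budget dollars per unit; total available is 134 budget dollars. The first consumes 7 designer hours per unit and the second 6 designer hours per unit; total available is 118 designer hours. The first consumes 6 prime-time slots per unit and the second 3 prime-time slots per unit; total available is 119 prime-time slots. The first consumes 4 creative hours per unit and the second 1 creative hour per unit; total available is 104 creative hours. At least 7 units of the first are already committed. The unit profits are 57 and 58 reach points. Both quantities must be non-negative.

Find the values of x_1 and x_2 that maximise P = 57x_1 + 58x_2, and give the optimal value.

x_1 = 7, x_2 = 23/2, maximum P = 1066

Extreme points and P = 57x_1 + 58x_2:
  (118/7, 0) → P = 6726/7
  (7, 0) → P = 399
  (7, 23/2) → P = 1066

The optimum lies where 7x_1 + 6x_2 = 118 and x_1 = 7.
Solving simultaneously gives x_1 = 7, x_2 = 23/2.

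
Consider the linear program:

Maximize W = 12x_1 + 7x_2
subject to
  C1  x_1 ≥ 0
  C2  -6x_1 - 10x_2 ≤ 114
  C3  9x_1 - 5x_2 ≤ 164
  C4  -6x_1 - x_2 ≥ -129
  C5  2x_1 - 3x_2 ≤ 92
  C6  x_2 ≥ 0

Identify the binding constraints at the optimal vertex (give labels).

Vertices and W = 12x_1 + 7x_2:
  (0, 129) → W = 903
  (0, 0) → W = 0
  (809/39, 59/13) → W = 3649/13
  (164/9, 0) → W = 656/3

The maximum is at (0, 129). Substituting into each constraint, equality holds for C1 and C4; the remaining constraints have slack.

C1 and C4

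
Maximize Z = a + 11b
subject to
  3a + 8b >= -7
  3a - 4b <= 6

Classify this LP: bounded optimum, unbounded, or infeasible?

unbounded

From the feasible point (5/9, -13/12), moving in the direction (4, 3) keeps every constraint satisfied while Z increases without bound.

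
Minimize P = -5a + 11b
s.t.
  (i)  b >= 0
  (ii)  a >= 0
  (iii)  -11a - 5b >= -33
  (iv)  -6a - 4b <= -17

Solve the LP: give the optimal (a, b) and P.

Extreme points and P = -5a + 11b:
  (3, 0) → P = -15
  (17/6, 0) → P = -85/6
  (0, 33/5) → P = 363/5
  (0, 17/4) → P = 187/4

The optimum lies where b = 0 and -11a - 5b = -33.
Solving simultaneously gives a = 3, b = 0.

a = 3, b = 0, minimum P = -15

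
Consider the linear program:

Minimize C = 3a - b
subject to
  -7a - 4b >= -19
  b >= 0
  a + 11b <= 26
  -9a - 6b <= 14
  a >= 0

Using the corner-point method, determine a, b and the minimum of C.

a = 0, b = 26/11, minimum C = -26/11

Corner points and C = 3a - b:
  (19/7, 0) → C = 57/7
  (105/73, 163/73) → C = 152/73
  (0, 0) → C = 0
  (0, 26/11) → C = -26/11

The binding constraints are a + 11b = 26 and a = 0.
Solving simultaneously gives a = 0, b = 26/11.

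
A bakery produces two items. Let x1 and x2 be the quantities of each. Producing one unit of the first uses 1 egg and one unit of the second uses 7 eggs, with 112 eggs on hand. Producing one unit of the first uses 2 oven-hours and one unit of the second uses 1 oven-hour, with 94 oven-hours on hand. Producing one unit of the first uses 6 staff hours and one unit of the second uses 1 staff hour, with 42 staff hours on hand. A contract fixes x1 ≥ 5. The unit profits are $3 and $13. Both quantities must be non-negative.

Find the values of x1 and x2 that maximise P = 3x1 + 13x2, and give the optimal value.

x1 = 5, x2 = 12, maximum P = 171

Feasible corners and P = 3x1 + 13x2:
  (7, 0) → P = 21
  (5, 0) → P = 15
  (5, 12) → P = 171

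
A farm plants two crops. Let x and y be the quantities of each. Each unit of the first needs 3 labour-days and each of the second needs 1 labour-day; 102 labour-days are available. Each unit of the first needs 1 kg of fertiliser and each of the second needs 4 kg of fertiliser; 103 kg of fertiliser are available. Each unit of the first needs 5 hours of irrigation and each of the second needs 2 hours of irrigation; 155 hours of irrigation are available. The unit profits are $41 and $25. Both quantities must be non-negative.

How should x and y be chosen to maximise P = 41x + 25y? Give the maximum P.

Extreme points and P = 41x + 25y:
  (0, 0) → P = 0
  (0, 103/4) → P = 2575/4
  (31, 0) → P = 1271
  (23, 20) → P = 1443

x = 23, y = 20, maximum P = 1443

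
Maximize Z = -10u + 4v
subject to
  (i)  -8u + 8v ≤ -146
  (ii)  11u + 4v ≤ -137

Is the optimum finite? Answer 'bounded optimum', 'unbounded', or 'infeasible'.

From the feasible point (-64/15, -1351/60), moving in the direction (-8, -8) keeps every constraint satisfied while Z increases without bound.

unbounded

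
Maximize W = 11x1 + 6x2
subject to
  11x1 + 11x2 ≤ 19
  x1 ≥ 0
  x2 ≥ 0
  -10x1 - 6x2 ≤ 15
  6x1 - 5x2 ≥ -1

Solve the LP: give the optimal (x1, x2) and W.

Vertices and W = 11x1 + 6x2:
  (19/11, 0) → W = 19
  (84/121, 125/121) → W = 1674/121
  (0, 0) → W = 0
  (0, 1/5) → W = 6/5

At the optimal vertex, 11x1 + 11x2 = 19 and x2 = 0.
Solving simultaneously gives x1 = 19/11, x2 = 0.

x1 = 19/11, x2 = 0, maximum W = 19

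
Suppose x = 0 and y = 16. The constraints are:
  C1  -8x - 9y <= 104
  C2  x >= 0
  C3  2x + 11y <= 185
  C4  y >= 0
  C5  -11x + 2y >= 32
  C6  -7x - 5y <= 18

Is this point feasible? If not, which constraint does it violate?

C1: -144 ≤ 104 ✓
C2: 0 ≥ 0 ✓
C3: 176 ≤ 185 ✓
C4: 16 ≥ 0 ✓
C5: 32 ≥ 32 ✓
C6: -80 ≤ 18 ✓

feasible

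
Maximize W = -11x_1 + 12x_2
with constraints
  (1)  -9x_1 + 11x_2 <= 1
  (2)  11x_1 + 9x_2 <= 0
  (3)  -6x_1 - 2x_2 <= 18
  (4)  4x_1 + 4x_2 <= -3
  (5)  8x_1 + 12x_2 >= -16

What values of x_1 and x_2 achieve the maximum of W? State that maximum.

Corner points and W = -11x_1 + 12x_2:
  (-37/80, -23/80) → W = 131/80
  (-47/49, -34/49) → W = 109/49
  (7/4, -5/2) → W = -197/4

The binding constraints are -9x_1 + 11x_2 = 1 and 8x_1 + 12x_2 = -16.
Solving simultaneously gives x_1 = -47/49, x_2 = -34/49.

x_1 = -47/49, x_2 = -34/49, maximum W = 109/49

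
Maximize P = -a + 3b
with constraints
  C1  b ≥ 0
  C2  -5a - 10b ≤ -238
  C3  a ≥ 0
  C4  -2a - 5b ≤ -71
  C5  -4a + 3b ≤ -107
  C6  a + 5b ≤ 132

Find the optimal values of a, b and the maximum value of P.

a = 931/23, b = 421/23, maximum P = 332/23

Feasible corners and P = -a + 3b:
  (238/5, 0) → P = -238/5
  (132, 0) → P = -132
  (1784/55, 417/55) → P = -533/55
  (931/23, 421/23) → P = 332/23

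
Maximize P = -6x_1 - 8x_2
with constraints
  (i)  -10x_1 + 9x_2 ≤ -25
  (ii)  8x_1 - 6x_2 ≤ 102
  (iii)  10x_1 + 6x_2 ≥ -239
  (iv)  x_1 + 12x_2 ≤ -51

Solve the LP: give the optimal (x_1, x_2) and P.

Corner points and P = -6x_1 - 8x_2:
  (-667/50, -88/5) → P = 5521/25
  (-53/43, -535/129) → P = 5234/129
  (-137/18, -733/27) → P = 7097/27
  (9, -5) → P = -14

x_1 = -137/18, x_2 = -733/27, maximum P = 7097/27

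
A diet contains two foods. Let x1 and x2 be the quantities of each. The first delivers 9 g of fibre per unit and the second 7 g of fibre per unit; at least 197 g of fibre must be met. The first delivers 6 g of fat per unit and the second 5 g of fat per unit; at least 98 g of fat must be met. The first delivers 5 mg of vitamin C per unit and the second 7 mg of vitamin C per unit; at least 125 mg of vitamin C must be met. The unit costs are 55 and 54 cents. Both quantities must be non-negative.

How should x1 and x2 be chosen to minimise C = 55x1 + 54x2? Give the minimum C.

x1 = 18, x2 = 5, minimum C = 1260

Feasible corners and C = 55x1 + 54x2:
  (0, 197/7) → C = 10638/7
  (25, 0) → C = 1375
  (18, 5) → C = 1260
The feasible region is unbounded (it extends along (0, 1), (1, 0)), but C strictly increases along every unbounded feasible direction, so there is no improving ray and the minimum is attained at a vertex.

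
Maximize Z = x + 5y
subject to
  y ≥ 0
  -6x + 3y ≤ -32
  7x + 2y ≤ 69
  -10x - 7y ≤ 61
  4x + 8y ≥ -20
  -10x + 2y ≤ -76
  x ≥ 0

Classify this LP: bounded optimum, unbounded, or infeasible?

bounded optimum

Vertices and Z = x + 5y:
  (69/7, 0) → Z = 69/7
  (38/5, 0) → Z = 38/5
  (145/17, 79/17) → Z = 540/17
The feasible region has finitely many vertices and no improving ray; the maximum is 540/17 at (145/17, 79/17).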